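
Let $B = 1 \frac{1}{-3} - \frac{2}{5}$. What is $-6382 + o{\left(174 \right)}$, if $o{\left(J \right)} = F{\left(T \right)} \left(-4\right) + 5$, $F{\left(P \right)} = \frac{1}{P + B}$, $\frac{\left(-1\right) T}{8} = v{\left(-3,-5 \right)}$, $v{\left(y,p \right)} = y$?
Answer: $- \frac{2225633}{349} \approx -6377.2$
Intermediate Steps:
$B = - \frac{11}{15}$ ($B = 1 \left(- \frac{1}{3}\right) - \frac{2}{5} = - \frac{1}{3} - \frac{2}{5} = - \frac{11}{15} \approx -0.73333$)
$T = 24$ ($T = \left(-8\right) \left(-3\right) = 24$)
$F{\left(P \right)} = \frac{1}{- \frac{11}{15} + P}$ ($F{\left(P \right)} = \frac{1}{P - \frac{11}{15}} = \frac{1}{- \frac{11}{15} + P}$)
$o{\left(J \right)} = \frac{1685}{349}$ ($o{\left(J \right)} = \frac{15}{-11 + 15 \cdot 24} \left(-4\right) + 5 = \frac{15}{-11 + 360} \left(-4\right) + 5 = \frac{15}{349} \left(-4\right) + 5 = - \frac{60}{349} + 5 = \frac{1685}{349}$)
$-6382 + o{\left(174 \right)} = -6382 + \frac{1685}{349} = - \frac{2225633}{349}$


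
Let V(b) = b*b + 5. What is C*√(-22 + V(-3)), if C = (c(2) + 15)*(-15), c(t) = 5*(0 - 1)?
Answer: -300*I*√2 ≈ -424.26*I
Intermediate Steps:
V(b) = 5 + b² (V(b) = b² + 5 = 5 + b²)
c(t) = -5 (c(t) = 5*(-1) = -5)
C = -150 (C = (-5 + 15)*(-15) = 10*(-15) = -150)
C*√(-22 + V(-3)) = -150*√(-22 + (5 + (-3)²)) = -150*√(-22 + (5 + 9)) = -150*√(-22 + 14) = -300*I*√2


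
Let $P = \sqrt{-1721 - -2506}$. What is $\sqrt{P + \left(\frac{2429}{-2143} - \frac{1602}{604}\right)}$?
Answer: $\frac{\sqrt{-1585671065786 + 418849718596 \sqrt{785}}}{647186} \approx 4.9226$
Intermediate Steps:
$P = \sqrt{785}$ ($P = \sqrt{-1721 + 2506} = \sqrt{785} \approx 28.018$)
$\sqrt{P + \left(\frac{2429}{-2143} - \frac{1602}{604}\right)} = \sqrt{\sqrt{785} + \left(\frac{2429}{-2143} - \frac{1602}{604}\right)} = \sqrt{\sqrt{785} + \left(2429 \left(- \frac{1}{2143}\right) - \frac{801}{302}\right)} = \sqrt{\sqrt{785} - \frac{2450101}{647186}} = \sqrt{- \frac{2450101}{647186} + \sqrt{785}}$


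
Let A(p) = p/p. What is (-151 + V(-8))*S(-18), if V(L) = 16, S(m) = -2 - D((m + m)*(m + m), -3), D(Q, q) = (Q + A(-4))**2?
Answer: 227098485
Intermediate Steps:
A(p) = 1
D(Q, q) = (1 + Q)**2 (D(Q, q) = (Q + 1)**2 = (1 + Q)**2)
S(m) = -2 - (1 + 4*m**2)**2 (S(m) = -2 - (1 + (m + m)*(m + m))**2 = -2 - (1 + (2*m)*(2*m))**2 = -2 - (1 + 4*m**2)**2)
(-151 + V(-8))*S(-18) = (-151 + 16)*(-2 - (1 + 4*(-18)**2)**2) = -135*(-2 - (1 + 4*324)**2) = -135*(-2 - (1 + 1296)**2) = -135*(-2 - 1*1297**2) = -135*(-2 - 1*1682209) = -135*(-2 - 1682209) = -135*(-1682211) = 227098485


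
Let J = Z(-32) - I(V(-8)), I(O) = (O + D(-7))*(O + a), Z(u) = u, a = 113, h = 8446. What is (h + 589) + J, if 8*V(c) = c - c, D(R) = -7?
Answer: 9794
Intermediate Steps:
V(c) = 0 (V(c) = (c - c)/8 = (⅛)*0 = 0)
I(O) = (-7 + O)*(113 + O) (I(O) = (O - 7)*(O + 113) = (-7 + O)*(113 + O))
J = 759 (J = -32 - (-791 + 0² + 106*0) = -32 - (-791 + 0 + 0) = -32 - 1*(-791) = -32 + 791 = 759)
(h + 589) + J = (8446 + 589) + 759 = 9035 + 759 = 9794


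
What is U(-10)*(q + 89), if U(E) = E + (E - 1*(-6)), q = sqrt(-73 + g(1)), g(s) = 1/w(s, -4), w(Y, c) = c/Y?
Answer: -1246 - 7*I*sqrt(293) ≈ -1246.0 - 119.82*I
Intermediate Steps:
g(s) = -s/4 (g(s) = 1/(-4/s) = -s/4)
q = I*sqrt(293)/2 (q = sqrt(-73 - 1/4*1) = sqrt(-73 - 1/4) = sqrt(-293/4) = I*sqrt(293)/2 ≈ 8.5586*I)
U(E) = 6 + 2*E (U(E) = E + (E + 6) = E + (6 + E) = 6 + 2*E)
U(-10)*(q + 89) = (6 + 2*(-10))*(I*sqrt(293)/2 + 89) = (6 - 20)*(89 + I*sqrt(293)/2) = -14*(89 + I*sqrt(293)/2) = -1246 - 7*I*sqrt(293)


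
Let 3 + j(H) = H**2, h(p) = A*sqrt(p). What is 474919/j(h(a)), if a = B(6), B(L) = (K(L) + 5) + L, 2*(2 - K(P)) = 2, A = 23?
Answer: 474919/6345 ≈ 74.849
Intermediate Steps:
K(P) = 1 (K(P) = 2 - 1/2*2 = 2 - 1 = 1)
B(L) = 6 + L (B(L) = (1 + 5) + L = 6 + L)
a = 12 (a = 6 + 6 = 12)
h(p) = 23*sqrt(p)
j(H) = -3 + H**2
474919/j(h(a)) = 474919/(-3 + (23*sqrt(12))**2) = 474919/(-3 + (23*(2*sqrt(3)))**2) = 474919/(-3 + (46*sqrt(3))**2) = 474919/(-3 + 6348) = 474919/6345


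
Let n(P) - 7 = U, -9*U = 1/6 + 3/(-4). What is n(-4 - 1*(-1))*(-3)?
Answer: -763/36 ≈ -21.194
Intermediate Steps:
U = 7/108 (U = -(1/6 + 3/(-4))/9 = -(1*(⅙) + 3*(-¼))/9 = -(⅙ - ¾)/9 = -⅑*(-7/12) = 7/108 ≈ 0.064815)
n(P) = 763/108 (n(P) = 7 + 7/108 = 763/108)
n(-4 - 1*(-1))*(-3) = (763/108)*(-3) = -763/36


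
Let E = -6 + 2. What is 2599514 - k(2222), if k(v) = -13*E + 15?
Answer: 2599447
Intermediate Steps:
E = -4
k(v) = 67 (k(v) = -13*(-4) + 15 = 52 + 15 = 67)
2599514 - k(2222) = 2599514 - 1*67 = 2599514 - 67 = 2599447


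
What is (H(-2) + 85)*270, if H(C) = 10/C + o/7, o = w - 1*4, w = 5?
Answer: 151470/7 ≈ 21639.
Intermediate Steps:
o = 1 (o = 5 - 1*4 = 5 - 4 = 1)
H(C) = ⅐ + 10/C (H(C) = 10/C + 1/7 = 10/C + 1*(⅐) = 10/C + ⅐ = ⅐ + 10/C)
(H(-2) + 85)*270 = ((⅐)*(70 - 2)/(-2) + 85)*270 = ((⅐)*(-½)*68 + 85)*270 = (-34/7 + 85)*270 = (561/7)*270 = 151470/7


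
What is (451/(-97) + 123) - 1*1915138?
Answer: -185756906/97 ≈ -1.9150e+6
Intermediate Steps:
(451/(-97) + 123) - 1*1915138 = (-1/97*451 + 123) - 1915138 = (-451/97 + 123) - 1915138 = 11480/97 - 1915138 = -185756906/97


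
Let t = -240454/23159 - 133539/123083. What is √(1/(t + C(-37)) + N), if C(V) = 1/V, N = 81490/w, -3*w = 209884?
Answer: I*√35175588466812761790222981467658/5300980573807944 ≈ 1.1188*I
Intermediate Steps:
w = -209884/3 (w = -⅓*209884 = -209884/3 ≈ -69961.)
t = -32688429383/2850479197 (t = -240454*1/23159 - 133539*1/123083 = -240454/23159 - 133539/123083 = -32688429383/2850479197 ≈ -11.468)
N = -122235/104942 (N = 81490/(-209884/3) = 81490*(-3/209884) = -122235/104942 ≈ -1.1648)
√(1/(t + C(-37)) + N) = √(1/(-32688429383/2850479197 + 1/(-37)) - 122235/104942) = √(1/(-32688429383/2850479197 - 1/37) - 122235/104942) = √(1/(-1212322366368/105467730289) - 122235/104942) = √(-105467730289/1212322366368 - 122235/104942) = √(-79628109502490359/63611766885695328) = I*√35175588466812761790222981467658/5300980573807944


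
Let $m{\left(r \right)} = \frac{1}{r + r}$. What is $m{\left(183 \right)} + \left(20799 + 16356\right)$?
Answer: $\frac{13598731}{366} \approx 37155.0$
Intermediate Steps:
$m{\left(r \right)} = \frac{1}{2 r}$
$m{\left(183 \right)} + \left(20799 + 16356\right) = \frac{1}{2 \cdot 183} + \left(20799 + 16356\right) = \frac{1}{2} \cdot \frac{1}{183} + 37155 = \frac{1}{366} + 37155 = \frac{13598731}{366}$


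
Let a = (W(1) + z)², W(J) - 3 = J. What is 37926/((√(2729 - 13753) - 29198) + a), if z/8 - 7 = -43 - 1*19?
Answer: 508518129/2157348119 - 12642*I*√689/2157348119 ≈ 0.23571 - 0.00015382*I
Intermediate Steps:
W(J) = 3 + J
z = -440 (z = 56 + 8*(-43 - 1*19) = 56 + 8*(-43 - 19) = 56 + 8*(-62) = 56 - 496 = -440)
a = 190096 (a = ((3 + 1) - 440)² = (4 - 440)² = (-436)² = 190096)
37926/((√(2729 - 13753) - 29198) + a) = 37926/((√(2729 - 13753) - 29198) + 190096) = 37926/((√(-11024) - 29198) + 190096) = 37926/((4*I*√689 - 29198) + 190096) = 37926/((-29198 + 4*I*√689) + 190096) = 37926/(160898 + 4*I*√689)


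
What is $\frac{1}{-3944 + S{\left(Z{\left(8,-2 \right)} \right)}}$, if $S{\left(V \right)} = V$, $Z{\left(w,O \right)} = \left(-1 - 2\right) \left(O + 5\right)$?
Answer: $- \frac{1}{3953} \approx -0.00025297$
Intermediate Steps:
$Z{\left(w,O \right)} = -15 - 3 O$ ($Z{\left(w,O \right)} = - 3 \left(5 + O\right) = -15 - 3 O$)
$\frac{1}{-3944 + S{\left(Z{\left(8,-2 \right)} \right)}} = \frac{1}{-3944 - 9} = \frac{1}{-3953} = - \frac{1}{3953}$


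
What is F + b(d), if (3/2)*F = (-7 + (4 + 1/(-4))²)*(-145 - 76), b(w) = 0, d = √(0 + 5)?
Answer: -24973/24 ≈ -1040.5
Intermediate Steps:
d = √5 ≈ 2.2361
F = -24973/24 (F = 2*((-7 + (4 + 1/(-4))²)*(-145 - 76))/3 = 2*((-7 + (4 - ¼)²)*(-221))/3 = 2*((-7 + (15/4)²)*(-221))/3 = 2*((-7 + 225/16)*(-221))/3 = 2*((113/16)*(-221))/3 = (⅔)*(-24973/16) = -24973/24 ≈ -1040.5)
F + b(d) = -24973/24 + 0 = -24973/24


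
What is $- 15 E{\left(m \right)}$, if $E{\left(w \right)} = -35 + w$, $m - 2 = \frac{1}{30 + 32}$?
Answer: $\frac{30675}{62} \approx 494.76$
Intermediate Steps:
$m = \frac{125}{62}$ ($m = 2 + \frac{1}{30 + 32} = 2 + \frac{1}{62} = \frac{125}{62} \approx 2.0161$)
$- 15 E{\left(m \right)} = - 15 \left(-35 + \frac{125}{62}\right) = \left(-15\right) \left(- \frac{2045}{62}\right) = \frac{30675}{62}$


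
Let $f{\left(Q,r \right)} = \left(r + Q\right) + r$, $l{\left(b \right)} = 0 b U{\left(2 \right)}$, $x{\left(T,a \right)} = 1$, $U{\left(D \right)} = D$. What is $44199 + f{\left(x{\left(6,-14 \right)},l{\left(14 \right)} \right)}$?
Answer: $44200$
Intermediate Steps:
$l{\left(b \right)} = 0$ ($l{\left(b \right)} = 0 b 2 = 0 \cdot 2 = 0$)
$f{\left(Q,r \right)} = Q + 2 r$ ($f{\left(Q,r \right)} = \left(Q + r\right) + r = Q + 2 r$)
$44199 + f{\left(x{\left(6,-14 \right)},l{\left(14 \right)} \right)} = 44199 + \left(1 + 2 \cdot 0\right) = 44199 + \left(1 + 0\right) = 44199 + 1 = 44200$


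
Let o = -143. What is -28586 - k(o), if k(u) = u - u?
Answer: -28586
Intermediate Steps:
k(u) = 0
-28586 - k(o) = -28586 - 1*0 = -28586 + 0 = -28586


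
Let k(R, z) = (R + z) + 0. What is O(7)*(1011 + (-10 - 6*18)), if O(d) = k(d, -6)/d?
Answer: 893/7 ≈ 127.57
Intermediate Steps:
k(R, z) = R + z
O(d) = (-6 + d)/d (O(d) = (d - 6)/d = (-6 + d)/d)
O(7)*(1011 + (-10 - 6*18)) = ((-6 + 7)/7)*(1011 + (-10 - 6*18)) = ((1/7)*1)*(1011 + (-10 - 108)) = (1011 - 118)/7 = (1/7)*893 = 893/7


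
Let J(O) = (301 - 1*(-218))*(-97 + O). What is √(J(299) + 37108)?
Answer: √141946 ≈ 376.76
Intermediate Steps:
J(O) = -50343 + 519*O (J(O) = (301 + 218)*(-97 + O) = 519*(-97 + O) = -50343 + 519*O)
√(J(299) + 37108) = √((-50343 + 519*299) + 37108) = √((-50343 + 155181) + 37108) = √(104838 + 37108) = √141946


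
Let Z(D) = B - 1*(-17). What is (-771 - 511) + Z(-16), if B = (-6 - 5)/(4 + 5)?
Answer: -11396/9 ≈ -1266.2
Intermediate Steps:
B = -11/9 ≈ -1.2222
Z(D) = 142/9 (Z(D) = -11/9 - 1*(-17) = -11/9 + 17 = 142/9)
(-771 - 511) + Z(-16) = (-771 - 511) + 142/9 = -1282 + 142/9 = -11396/9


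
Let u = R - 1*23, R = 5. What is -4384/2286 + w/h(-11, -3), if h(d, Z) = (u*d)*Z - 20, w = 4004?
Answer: -2961230/350901 ≈ -8.4389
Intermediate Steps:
u = -18 (u = 5 - 1*23 = 5 - 23 = -18)
h(d, Z) = -20 - 18*Z*d (h(d, Z) = (-18*d)*Z - 20 = -18*Z*d - 20 = -20 - 18*Z*d)
-4384/2286 + w/h(-11, -3) = -4384/2286 + 4004/(-20 - 18*(-3)*(-11)) = -4384*1/2286 + 4004/(-20 - 594) = -2192/1143 + 4004/(-614) = -2192/1143 + 4004*(-1/614) = -2192/1143 - 2002/307 = -2961230/350901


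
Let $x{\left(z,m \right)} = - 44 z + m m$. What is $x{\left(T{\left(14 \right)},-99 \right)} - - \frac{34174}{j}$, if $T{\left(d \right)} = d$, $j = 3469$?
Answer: $\frac{31896939}{3469} \approx 9194.8$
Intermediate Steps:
$x{\left(z,m \right)} = m^{2} - 44 z$ ($x{\left(z,m \right)} = - 44 z + m^{2} = m^{2} - 44 z$)
$x{\left(T{\left(14 \right)},-99 \right)} - - \frac{34174}{j} = \left(\left(-99\right)^{2} - 616\right) - - \frac{34174}{3469} = \left(9801 - 616\right) - \left(-34174\right) \frac{1}{3469} = 9185 - - \frac{34174}{3469} = 9185 + \frac{34174}{3469} = \frac{31896939}{3469}$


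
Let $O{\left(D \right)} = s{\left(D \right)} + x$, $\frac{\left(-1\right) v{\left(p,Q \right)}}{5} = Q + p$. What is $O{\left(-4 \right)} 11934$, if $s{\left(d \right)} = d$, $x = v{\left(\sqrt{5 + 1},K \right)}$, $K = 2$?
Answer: $-167076 - 59670 \sqrt{6} \approx -3.1324 \cdot 10^{5}$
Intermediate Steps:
$v{\left(p,Q \right)} = - 5 Q - 5 p$ ($v{\left(p,Q \right)} = - 5 \left(Q + p\right) = - 5 Q - 5 p$)
$x = -10 - 5 \sqrt{6}$ ($x = \left(-5\right) 2 - 5 \sqrt{5 + 1} = -10 - 5 \sqrt{6} \approx -22.247$)
$O{\left(D \right)} = -10 + D - 5 \sqrt{6}$ ($O{\left(D \right)} = D - \left(10 + 5 \sqrt{6}\right) = -10 + D - 5 \sqrt{6}$)
$O{\left(-4 \right)} 11934 = \left(-10 - 4 - 5 \sqrt{6}\right) 11934 = \left(-14 - 5 \sqrt{6}\right) 11934 = -167076 - 59670 \sqrt{6}$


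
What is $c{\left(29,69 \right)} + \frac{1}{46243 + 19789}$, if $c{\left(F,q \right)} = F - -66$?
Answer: $\frac{6273041}{66032} \approx 95.0$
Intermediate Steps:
$c{\left(F,q \right)} = 66 + F$ ($c{\left(F,q \right)} = F + 66 = 66 + F$)
$c{\left(29,69 \right)} + \frac{1}{46243 + 19789} = \left(66 + 29\right) + \frac{1}{46243 + 19789} = 95 + \frac{1}{66032} = \frac{6273041}{66032}$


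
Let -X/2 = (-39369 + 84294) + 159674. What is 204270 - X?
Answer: 613468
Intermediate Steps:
X = -409198 (X = -2*((-39369 + 84294) + 159674) = -2*(44925 + 159674) = -2*204599 = -409198)
204270 - X = 204270 - 1*(-409198) = 204270 + 409198 = 613468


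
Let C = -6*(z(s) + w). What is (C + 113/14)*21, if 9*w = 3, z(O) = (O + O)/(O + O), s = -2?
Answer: 3/2 ≈ 1.5000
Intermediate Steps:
z(O) = 1 (z(O) = (2*O)/((2*O)) = (2*O)*(1/(2*O)) = 1)
w = 1/3 (w = (1/9)*3 = 1/3 ≈ 0.33333)
C = -8 (C = -6*(1 + 1/3) = -6*4/3 = -8)
(C + 113/14)*21 = (-8 + 113/14)*21 = (1/14)*21 = 3/2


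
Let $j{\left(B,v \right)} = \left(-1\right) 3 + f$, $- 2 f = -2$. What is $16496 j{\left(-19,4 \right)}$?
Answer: $-32992$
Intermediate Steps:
$f = 1$ ($f = \left(- \frac{1}{2}\right) \left(-2\right) = 1$)
$j{\left(B,v \right)} = -2$ ($j{\left(B,v \right)} = \left(-1\right) 3 + 1 = -3 + 1 = -2$)
$16496 j{\left(-19,4 \right)} = 16496 \left(-2\right) = -32992$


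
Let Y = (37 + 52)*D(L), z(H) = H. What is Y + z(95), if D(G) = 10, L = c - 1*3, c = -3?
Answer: 985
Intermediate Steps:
L = -6 (L = -3 - 1*3 = -3 - 3 = -6)
Y = 890 (Y = (37 + 52)*10 = 89*10 = 890)
Y + z(95) = 890 + 95 = 985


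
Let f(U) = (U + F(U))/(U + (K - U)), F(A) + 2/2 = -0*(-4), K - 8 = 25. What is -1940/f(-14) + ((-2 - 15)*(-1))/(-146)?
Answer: 623111/146 ≈ 4267.9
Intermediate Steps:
K = 33 (K = 8 + 25 = 33)
F(A) = -1 (F(A) = -1 - 0*(-4) = -1 - 1*0 = -1 + 0 = -1)
f(U) = -1/33 + U/33 (f(U) = (U - 1)/(U + (33 - U)) = (-1 + U)/33 = (-1 + U)*(1/33) = -1/33 + U/33)
-1940/f(-14) + ((-2 - 15)*(-1))/(-146) = -1940/(-1/33 + (1/33)*(-14)) + ((-2 - 15)*(-1))/(-146) = -1940/(-1/33 - 14/33) - 17*(-1)*(-1/146) = -1940/(-5/11) + 17*(-1/146) = -1940*(-11/5) - 17/146 = 4268 - 17/146 = 623111/146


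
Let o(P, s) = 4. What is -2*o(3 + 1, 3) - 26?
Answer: -34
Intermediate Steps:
-2*o(3 + 1, 3) - 26 = -2*4 - 26 = -8 - 26 = -34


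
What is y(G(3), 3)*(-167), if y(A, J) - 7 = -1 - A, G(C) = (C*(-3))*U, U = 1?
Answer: -2505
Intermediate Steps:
G(C) = -3*C (G(C) = (C*(-3))*1 = -3*C*1 = -3*C)
y(A, J) = 6 - A (y(A, J) = 7 + (-1 - A) = 6 - A)
y(G(3), 3)*(-167) = (6 - (-3)*3)*(-167) = (6 - 1*(-9))*(-167) = (6 + 9)*(-167) = 15*(-167) = -2505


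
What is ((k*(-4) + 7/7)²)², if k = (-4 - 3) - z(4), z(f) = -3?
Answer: 83521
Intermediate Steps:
k = -4 (k = (-4 - 3) - 1*(-3) = -7 + 3 = -4)
((k*(-4) + 7/7)²)² = ((-4*(-4) + 7/7)²)² = ((16 + 7*(⅐))²)² = ((16 + 1)²)² = (17²)² = 289² = 83521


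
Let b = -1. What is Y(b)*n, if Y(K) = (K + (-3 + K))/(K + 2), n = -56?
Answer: 280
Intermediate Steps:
Y(K) = (-3 + 2*K)/(2 + K)
Y(b)*n = ((-3 + 2*(-1))/(2 - 1))*(-56) = ((-3 - 2)/1)*(-56) = (1*(-5))*(-56) = -5*(-56) = 280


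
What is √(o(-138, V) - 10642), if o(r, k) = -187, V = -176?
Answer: 7*I*√221 ≈ 104.06*I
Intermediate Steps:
√(o(-138, V) - 10642) = √(-187 - 10642) = √(-10829) = 7*I*√221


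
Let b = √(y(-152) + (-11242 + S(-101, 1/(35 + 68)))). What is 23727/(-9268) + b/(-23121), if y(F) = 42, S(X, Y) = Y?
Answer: -23727/9268 - I*√118820697/2381463 ≈ -2.5601 - 0.0045772*I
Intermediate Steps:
b = I*√118820697/103 (b = √(42 + (-11242 + 1/(35 + 68))) = √(42 + (-11242 + 1/103)) = √(42 - 1157925/103) = √(-1153599/103) = I*√118820697/103 ≈ 105.83*I)
23727/(-9268) + b/(-23121) = 23727/(-9268) + (I*√118820697/103)/(-23121) = 23727*(-1/9268) + (I*√118820697/103)*(-1/23121) = -23727/9268 - I*√118820697/2381463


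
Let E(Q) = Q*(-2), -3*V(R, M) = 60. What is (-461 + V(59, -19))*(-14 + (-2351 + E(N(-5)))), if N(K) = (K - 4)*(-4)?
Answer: 1172197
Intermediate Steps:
V(R, M) = -20 (V(R, M) = -⅓*60 = -20)
N(K) = 16 - 4*K (N(K) = (-4 + K)*(-4) = 16 - 4*K)
E(Q) = -2*Q
(-461 + V(59, -19))*(-14 + (-2351 + E(N(-5)))) = (-461 - 20)*(-14 + (-2351 - 2*(16 - 4*(-5)))) = -481*(-14 + (-2351 - 2*(16 + 20))) = -481*(-14 + (-2351 - 2*36)) = -481*(-14 + (-2351 - 72)) = -481*(-14 - 2423) = -481*(-2437) = 1172197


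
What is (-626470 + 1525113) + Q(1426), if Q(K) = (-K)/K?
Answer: 898642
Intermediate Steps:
Q(K) = -1
(-626470 + 1525113) + Q(1426) = (-626470 + 1525113) - 1 = 898643 - 1 = 898642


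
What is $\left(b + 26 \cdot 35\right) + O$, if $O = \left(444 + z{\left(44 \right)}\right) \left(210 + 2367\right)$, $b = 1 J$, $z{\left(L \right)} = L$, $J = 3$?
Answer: $1258489$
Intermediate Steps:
$b = 3$ ($b = 1 \cdot 3 = 3$)
$O = 1257576$ ($O = \left(444 + 44\right) \left(210 + 2367\right) = 488 \cdot 2577 = 1257576$)
$\left(b + 26 \cdot 35\right) + O = \left(3 + 26 \cdot 35\right) + 1257576 = \left(3 + 910\right) + 1257576 = 913 + 1257576 = 1258489$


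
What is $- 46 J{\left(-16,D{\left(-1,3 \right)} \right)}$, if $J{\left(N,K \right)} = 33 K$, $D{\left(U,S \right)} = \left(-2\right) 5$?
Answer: $15180$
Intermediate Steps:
$D{\left(U,S \right)} = -10$
$- 46 J{\left(-16,D{\left(-1,3 \right)} \right)} = - 46 \cdot 33 \left(-10\right) = \left(-46\right) \left(-330\right) = 15180$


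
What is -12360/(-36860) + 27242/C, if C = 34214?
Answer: 35675629/31528201 ≈ 1.1315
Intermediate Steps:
-12360/(-36860) + 27242/C = -12360/(-36860) + 27242/34214 = -12360*(-1/36860) + 27242*(1/34214) = 618/1843 + 13621/17107 = 35675629/31528201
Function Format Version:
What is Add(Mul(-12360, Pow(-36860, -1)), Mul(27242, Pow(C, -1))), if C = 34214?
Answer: Rational(35675629, 31528201) ≈ 1.1315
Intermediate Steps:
Add(Mul(-12360, Pow(-36860, -1)), Mul(27242, Pow(C, -1))) = Add(Mul(-12360, Pow(-36860, -1)), Mul(27242, Pow(34214, -1))) = Add(Mul(-12360, Rational(-1, 36860)), Mul(27242, Rational(1, 34214))) = Add(Rational(618, 1843), Rational(13621, 17107)) = Rational(35675629, 31528201)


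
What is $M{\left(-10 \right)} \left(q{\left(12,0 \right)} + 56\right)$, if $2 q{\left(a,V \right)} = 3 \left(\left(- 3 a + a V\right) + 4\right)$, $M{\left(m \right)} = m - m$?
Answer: $0$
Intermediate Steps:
$M{\left(m \right)} = 0$
$q{\left(a,V \right)} = 6 - \frac{9 a}{2} + \frac{3 V a}{2}$ ($q{\left(a,V \right)} = \frac{3 \left(\left(- 3 a + a V\right) + 4\right)}{2} = \frac{3 \left(\left(- 3 a + V a\right) + 4\right)}{2} = \frac{3 \left(4 - 3 a + V a\right)}{2} = \frac{12 - 9 a + 3 V a}{2} = 6 - \frac{9 a}{2} + \frac{3 V a}{2}$)
$M{\left(-10 \right)} \left(q{\left(12,0 \right)} + 56\right) = 0 \left(\left(6 - 54 + \frac{3}{2} \cdot 0 \cdot 12\right) + 56\right) = 0 \left(\left(6 - 54 + 0\right) + 56\right) = 0 \left(-48 + 56\right) = 0 \cdot 8 = 0$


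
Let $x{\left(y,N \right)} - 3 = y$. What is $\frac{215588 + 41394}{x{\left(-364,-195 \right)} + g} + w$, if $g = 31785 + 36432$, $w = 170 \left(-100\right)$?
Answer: $- \frac{576647509}{33928} \approx -16996.0$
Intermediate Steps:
$x{\left(y,N \right)} = 3 + y$
$w = -17000$
$g = 68217$
$\frac{215588 + 41394}{x{\left(-364,-195 \right)} + g} + w = \frac{215588 + 41394}{\left(3 - 364\right) + 68217} - 17000 = \frac{256982}{-361 + 68217} - 17000 = \frac{256982}{67856} - 17000 = 256982 \cdot \frac{1}{67856} - 17000 = \frac{128491}{33928} - 17000 = - \frac{576647509}{33928}$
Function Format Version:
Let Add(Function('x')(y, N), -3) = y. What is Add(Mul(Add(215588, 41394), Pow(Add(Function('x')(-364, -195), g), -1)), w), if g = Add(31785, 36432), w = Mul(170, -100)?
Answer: Rational(-576647509, 33928) ≈ -16996.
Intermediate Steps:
Function('x')(y, N) = Add(3, y)
w = -17000
g = 68217
Add(Mul(Add(215588, 41394), Pow(Add(Function('x')(-364, -195), g), -1)), w) = Add(Mul(Add(215588, 41394), Pow(Add(Add(3, -364), 68217), -1)), -17000) = Add(Mul(256982, Pow(Add(-361, 68217), -1)), -17000) = Add(Mul(256982, Pow(67856, -1)), -17000) = Add(Mul(256982, Rational(1, 67856)), -17000) = Add(Rational(128491, 33928), -17000) = Rational(-576647509, 33928)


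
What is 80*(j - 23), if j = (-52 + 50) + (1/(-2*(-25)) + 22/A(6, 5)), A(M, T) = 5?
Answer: -8232/5 ≈ -1646.4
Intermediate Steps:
j = 121/50 (j = (-52 + 50) + (1/(-2*(-25)) + 22/5) = -2 + (-1/2*(-1/25) + 22*(1/5)) = -2 + (1/50 + 22/5) = -2 + 221/50 = 121/50 ≈ 2.4200)
80*(j - 23) = 80*(121/50 - 23) = 80*(-1029/50) = -8232/5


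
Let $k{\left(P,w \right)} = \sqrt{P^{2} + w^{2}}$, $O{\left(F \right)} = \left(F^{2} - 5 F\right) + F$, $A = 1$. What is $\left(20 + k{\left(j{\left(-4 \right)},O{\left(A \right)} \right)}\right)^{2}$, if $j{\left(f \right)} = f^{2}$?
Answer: $\left(20 + \sqrt{265}\right)^{2} \approx 1316.2$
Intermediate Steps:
$O{\left(F \right)} = F^{2} - 4 F$
$\left(20 + k{\left(j{\left(-4 \right)},O{\left(A \right)} \right)}\right)^{2} = \left(20 + \sqrt{\left(\left(-4\right)^{2}\right)^{2} + \left(1 \left(-4 + 1\right)\right)^{2}}\right)^{2} = \left(20 + \sqrt{16^{2} + \left(1 \left(-3\right)\right)^{2}}\right)^{2} = \left(20 + \sqrt{256 + \left(-3\right)^{2}}\right)^{2} = \left(20 + \sqrt{256 + 9}\right)^{2} = \left(20 + \sqrt{265}\right)^{2}$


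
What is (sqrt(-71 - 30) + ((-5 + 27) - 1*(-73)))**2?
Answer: (95 + I*sqrt(101))**2 ≈ 8924.0 + 1909.5*I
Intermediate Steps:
(sqrt(-71 - 30) + ((-5 + 27) - 1*(-73)))**2 = (sqrt(-101) + (22 + 73))**2 = (I*sqrt(101) + 95)**2 = (95 + I*sqrt(101))**2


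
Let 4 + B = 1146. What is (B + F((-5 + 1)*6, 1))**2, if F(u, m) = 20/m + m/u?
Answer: 777684769/576 ≈ 1.3501e+6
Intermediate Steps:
B = 1142 (B = -4 + 1146 = 1142)
(B + F((-5 + 1)*6, 1))**2 = (1142 + (20/1 + 1/((-5 + 1)*6)))**2 = (1142 + (20*1 + 1/(-4*6)))**2 = (1142 + (20 + 1/(-24)))**2 = (1142 + (20 + 1*(-1/24)))**2 = (1142 + (20 - 1/24))**2 = (1142 + 479/24)**2 = (27887/24)**2 = 777684769/576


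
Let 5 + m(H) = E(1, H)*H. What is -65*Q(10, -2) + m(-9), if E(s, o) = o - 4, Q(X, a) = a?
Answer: 242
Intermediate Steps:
E(s, o) = -4 + o
m(H) = -5 + H*(-4 + H) (m(H) = -5 + (-4 + H)*H = -5 + H*(-4 + H))
-65*Q(10, -2) + m(-9) = -65*(-2) + (-5 - 9*(-4 - 9)) = 130 + (-5 - 9*(-13)) = 130 + (-5 + 117) = 130 + 112 = 242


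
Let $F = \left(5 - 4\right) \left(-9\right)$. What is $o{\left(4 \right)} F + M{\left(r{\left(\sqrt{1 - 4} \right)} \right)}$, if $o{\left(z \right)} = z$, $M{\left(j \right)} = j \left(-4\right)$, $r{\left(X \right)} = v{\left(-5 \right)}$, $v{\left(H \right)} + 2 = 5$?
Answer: $-48$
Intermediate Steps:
$v{\left(H \right)} = 3$ ($v{\left(H \right)} = -2 + 5 = 3$)
$r{\left(X \right)} = 3$
$F = -9$ ($F = \left(5 - 4\right) \left(-9\right) = 1 \left(-9\right) = -9$)
$M{\left(j \right)} = - 4 j$
$o{\left(4 \right)} F + M{\left(r{\left(\sqrt{1 - 4} \right)} \right)} = 4 \left(-9\right) - 12 = -36 - 12 = -48$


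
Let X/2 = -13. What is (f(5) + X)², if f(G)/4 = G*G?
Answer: 5476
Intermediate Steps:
f(G) = 4*G² (f(G) = 4*(G*G) = 4*G²)
X = -26 (X = 2*(-13) = -26)
(f(5) + X)² = (4*5² - 26)² = (4*25 - 26)² = (100 - 26)² = 74² = 5476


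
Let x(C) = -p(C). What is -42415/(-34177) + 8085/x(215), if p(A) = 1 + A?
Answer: -89053135/2460744 ≈ -36.190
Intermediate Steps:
x(C) = -1 - C (x(C) = -(1 + C) = -1 - C)
-42415/(-34177) + 8085/x(215) = -42415/(-34177) + 8085/(-1 - 1*215) = -42415*(-1/34177) + 8085/(-1 - 215) = 42415/34177 + 8085/(-216) = 42415/34177 + 8085*(-1/216) = 42415/34177 - 2695/72 = -89053135/2460744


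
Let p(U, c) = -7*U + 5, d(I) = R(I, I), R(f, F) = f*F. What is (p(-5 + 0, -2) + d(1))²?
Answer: 1681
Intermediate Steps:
R(f, F) = F*f
d(I) = I² (d(I) = I*I = I²)
p(U, c) = 5 - 7*U
(p(-5 + 0, -2) + d(1))² = ((5 - 7*(-5 + 0)) + 1²)² = ((5 - 7*(-5)) + 1)² = ((5 + 35) + 1)² = (40 + 1)² = 41² = 1681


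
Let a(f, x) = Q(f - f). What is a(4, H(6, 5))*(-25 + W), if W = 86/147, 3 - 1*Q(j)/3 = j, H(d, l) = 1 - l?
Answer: -10767/49 ≈ -219.73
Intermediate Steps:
Q(j) = 9 - 3*j
W = 86/147 (W = 86*(1/147) = 86/147 ≈ 0.58503)
a(f, x) = 9 (a(f, x) = 9 - 3*(f - f) = 9 - 3*0 = 9 + 0 = 9)
a(4, H(6, 5))*(-25 + W) = 9*(-25 + 86/147) = 9*(-3589/147) = -10767/49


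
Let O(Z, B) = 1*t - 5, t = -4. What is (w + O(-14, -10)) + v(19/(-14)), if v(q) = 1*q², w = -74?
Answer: -15907/196 ≈ -81.158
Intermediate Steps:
O(Z, B) = -9 (O(Z, B) = 1*(-4) - 5 = -4 - 5 = -9)
v(q) = q²
(w + O(-14, -10)) + v(19/(-14)) = (-74 - 9) + (19/(-14))² = -83 + (19*(-1/14))² = -83 + (-19/14)² = -83 + 361/196 = -15907/196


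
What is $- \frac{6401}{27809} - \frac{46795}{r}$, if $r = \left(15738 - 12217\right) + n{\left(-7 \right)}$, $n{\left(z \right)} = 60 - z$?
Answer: $- \frac{1324288943}{99778692} \approx -13.272$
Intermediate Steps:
$r = 3588$ ($r = \left(15738 - 12217\right) + \left(60 - -7\right) = 3521 + \left(60 + 7\right) = 3521 + 67 = 3588$)
$- \frac{6401}{27809} - \frac{46795}{r} = - \frac{6401}{27809} - \frac{46795}{3588} = - \frac{1324288943}{99778692}$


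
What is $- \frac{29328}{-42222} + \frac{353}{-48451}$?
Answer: $\frac{234344427}{340949687} \approx 0.68733$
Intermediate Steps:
$- \frac{29328}{-42222} + \frac{353}{-48451} = \left(-29328\right) \left(- \frac{1}{42222}\right) + 353 \left(- \frac{1}{48451}\right) = \frac{4888}{7037} - \frac{353}{48451} = \frac{234344427}{340949687}$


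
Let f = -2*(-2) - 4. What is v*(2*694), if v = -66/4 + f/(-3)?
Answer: -22902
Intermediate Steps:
f = 0 (f = 4 - 4 = 0)
v = -33/2 (v = -66/4 + 0/(-3) = -66*¼ + 0*(-⅓) = -33/2 + 0 = -33/2 ≈ -16.500)
v*(2*694) = -33*694 = -33/2*1388 = -22902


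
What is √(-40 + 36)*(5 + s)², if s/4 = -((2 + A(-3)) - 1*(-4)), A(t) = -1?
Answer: 450*I ≈ 450.0*I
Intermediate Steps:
s = -20 (s = 4*(-((2 - 1) - 1*(-4))) = 4*(-(1 + 4)) = 4*(-1*5) = 4*(-5) = -20)
√(-40 + 36)*(5 + s)² = √(-40 + 36)*(5 - 20)² = √(-4)*(-15)² = (2*I)*225 = 450*I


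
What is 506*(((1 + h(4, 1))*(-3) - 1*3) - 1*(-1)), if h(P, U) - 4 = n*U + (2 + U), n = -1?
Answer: -11638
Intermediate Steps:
h(P, U) = 6 (h(P, U) = 4 + (-U + (2 + U)) = 4 + 2 = 6)
506*(((1 + h(4, 1))*(-3) - 1*3) - 1*(-1)) = 506*(((1 + 6)*(-3) - 1*3) - 1*(-1)) = 506*((7*(-3) - 3) + 1) = 506*((-21 - 3) + 1) = 506*(-24 + 1) = 506*(-23) = -11638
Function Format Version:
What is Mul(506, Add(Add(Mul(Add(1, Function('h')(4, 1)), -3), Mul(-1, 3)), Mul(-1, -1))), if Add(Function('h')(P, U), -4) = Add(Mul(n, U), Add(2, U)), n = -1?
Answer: -11638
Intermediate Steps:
Function('h')(P, U) = 6 (Function('h')(P, U) = Add(4, Add(Mul(-1, U), Add(2, U))) = Add(4, 2) = 6)
Mul(506, Add(Add(Mul(Add(1, Function('h')(4, 1)), -3), Mul(-1, 3)), Mul(-1, -1))) = Mul(506, Add(Add(Mul(Add(1, 6), -3), Mul(-1, 3)), Mul(-1, -1))) = Mul(506, Add(Add(Mul(7, -3), -3), 1)) = Mul(506, Add(Add(-21, -3), 1)) = Mul(506, Add(-24, 1)) = Mul(506, -23) = -11638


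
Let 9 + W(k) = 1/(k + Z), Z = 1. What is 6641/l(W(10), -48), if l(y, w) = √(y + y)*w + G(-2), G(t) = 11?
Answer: 803561/452915 + 4462752*I*√11/452915 ≈ 1.7742 + 32.68*I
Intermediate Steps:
W(k) = -9 + 1/(1 + k) (W(k) = -9 + 1/(k + 1) = -9 + 1/(1 + k))
l(y, w) = 11 + w*√2*√y (l(y, w) = √(y + y)*w + 11 = √(2*y)*w + 11 = (√2*√y)*w + 11 = w*√2*√y + 11 = 11 + w*√2*√y)
6641/l(W(10), -48) = 6641/(11 - 48*√2*√((-8 - 9*10)/(1 + 10))) = 6641/(11 - 48*√2*√((-8 - 90)/11)) = 6641/(11 - 48*√2*√((1/11)*(-98))) = 6641/(11 - 48*√2*√(-98/11)) = 6641/(11 - 48*√2*7*I*√22/11) = 6641/(11 - 672*I*√11/11)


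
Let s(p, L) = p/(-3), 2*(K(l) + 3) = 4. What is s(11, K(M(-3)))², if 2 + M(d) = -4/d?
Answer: 121/9 ≈ 13.444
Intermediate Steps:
M(d) = -2 - 4/d
K(l) = -1 (K(l) = -3 + (½)*4 = -3 + 2 = -1)
s(p, L) = -p/3 (s(p, L) = p*(-⅓) = -p/3)
s(11, K(M(-3)))² = (-⅓*11)² = (-11/3)² = 121/9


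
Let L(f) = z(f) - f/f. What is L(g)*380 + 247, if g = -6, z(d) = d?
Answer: -2413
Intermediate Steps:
L(f) = -1 + f (L(f) = f - f/f = f - 1*1 = f - 1 = -1 + f)
L(g)*380 + 247 = (-1 - 6)*380 + 247 = -7*380 + 247 = -2660 + 247 = -2413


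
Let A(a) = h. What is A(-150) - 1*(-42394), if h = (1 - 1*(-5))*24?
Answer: 42538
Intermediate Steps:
h = 144 (h = (1 + 5)*24 = 6*24 = 144)
A(a) = 144
A(-150) - 1*(-42394) = 144 - 1*(-42394) = 144 + 42394 = 42538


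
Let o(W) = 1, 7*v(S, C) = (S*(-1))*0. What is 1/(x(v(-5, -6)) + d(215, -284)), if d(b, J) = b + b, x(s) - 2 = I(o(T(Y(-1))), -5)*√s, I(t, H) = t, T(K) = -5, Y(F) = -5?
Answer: 1/432 ≈ 0.0023148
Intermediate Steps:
v(S, C) = 0 (v(S, C) = ((S*(-1))*0)/7 = (-S*0)/7 = (⅐)*0 = 0)
x(s) = 2 + √s (x(s) = 2 + 1*√s = 2 + √s)
d(b, J) = 2*b
1/(x(v(-5, -6)) + d(215, -284)) = 1/((2 + √0) + 2*215) = 1/((2 + 0) + 430) = 1/(2 + 430) = 1/432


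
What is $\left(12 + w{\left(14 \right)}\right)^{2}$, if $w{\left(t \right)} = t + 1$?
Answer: $729$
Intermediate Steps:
$w{\left(t \right)} = 1 + t$
$\left(12 + w{\left(14 \right)}\right)^{2} = \left(12 + \left(1 + 14\right)\right)^{2} = \left(12 + 15\right)^{2} = 27^{2} = 729$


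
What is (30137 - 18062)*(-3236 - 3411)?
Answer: -80262525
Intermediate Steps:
(30137 - 18062)*(-3236 - 3411) = 12075*(-6647) = -80262525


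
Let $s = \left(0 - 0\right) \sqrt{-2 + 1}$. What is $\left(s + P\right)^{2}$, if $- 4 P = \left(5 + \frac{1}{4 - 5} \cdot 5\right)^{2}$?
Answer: $0$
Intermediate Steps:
$s = 0$ ($s = \left(0 + 0\right) \sqrt{-1} = 0 i = 0$)
$P = 0$ ($P = - \frac{\left(5 + \frac{1}{4 - 5} \cdot 5\right)^{2}}{4} = - \frac{\left(5 + \frac{1}{-1} \cdot 5\right)^{2}}{4} = - \frac{\left(5 - 5\right)^{2}}{4} = - \frac{0^{2}}{4} = \left(- \frac{1}{4}\right) 0 = 0$)
$\left(s + P\right)^{2} = \left(0 + 0\right)^{2} = 0^{2} = 0$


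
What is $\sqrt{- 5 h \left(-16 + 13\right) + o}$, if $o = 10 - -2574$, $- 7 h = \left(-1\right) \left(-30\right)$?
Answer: $\frac{\sqrt{123466}}{7} \approx 50.197$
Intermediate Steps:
$h = - \frac{30}{7}$ ($h = - \frac{\left(-1\right) \left(-30\right)}{7} = \left(- \frac{1}{7}\right) 30 = - \frac{30}{7} \approx -4.2857$)
$o = 2584$ ($o = 10 + 2574 = 2584$)
$\sqrt{- 5 h \left(-16 + 13\right) + o} = \sqrt{\left(-5\right) \left(- \frac{30}{7}\right) \left(-16 + 13\right) + 2584} = \sqrt{\frac{150}{7} \left(-3\right) + 2584} = \sqrt{- \frac{450}{7} + 2584} = \sqrt{\frac{17638}{7}} = \frac{\sqrt{123466}}{7}$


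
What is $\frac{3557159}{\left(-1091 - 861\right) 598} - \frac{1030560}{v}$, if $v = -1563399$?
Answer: $- \frac{1452763419227}{608316466368} \approx -2.3882$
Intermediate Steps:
$\frac{3557159}{\left(-1091 - 861\right) 598} - \frac{1030560}{v} = \frac{3557159}{\left(-1091 - 861\right) 598} - \frac{1030560}{-1563399} = \frac{3557159}{\left(-1952\right) 598} - - \frac{343520}{521133} = \frac{3557159}{-1167296} + \frac{343520}{521133} = 3557159 \left(- \frac{1}{1167296}\right) + \frac{343520}{521133} = - \frac{3557159}{1167296} + \frac{343520}{521133} = - \frac{1452763419227}{608316466368}$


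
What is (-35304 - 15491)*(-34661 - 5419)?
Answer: 2035863600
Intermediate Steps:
(-35304 - 15491)*(-34661 - 5419) = -50795*(-40080) = 2035863600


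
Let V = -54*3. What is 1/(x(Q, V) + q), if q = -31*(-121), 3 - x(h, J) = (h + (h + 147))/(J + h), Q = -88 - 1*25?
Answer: 275/1032271 ≈ 0.00026640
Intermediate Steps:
V = -162
Q = -113 (Q = -88 - 25 = -113)
x(h, J) = 3 - (147 + 2*h)/(J + h) (x(h, J) = 3 - (h + (h + 147))/(J + h) = 3 - (h + (147 + h))/(J + h) = 3 - (147 + 2*h)/(J + h))
q = 3751
1/(x(Q, V) + q) = 1/((-147 - 113 + 3*(-162))/(-162 - 113) + 3751) = 1/((-147 - 113 - 486)/(-275) + 3751) = 1/(-1/275*(-746) + 3751) = 1/(746/275 + 3751) = 1/(1032271/275) = 275/1032271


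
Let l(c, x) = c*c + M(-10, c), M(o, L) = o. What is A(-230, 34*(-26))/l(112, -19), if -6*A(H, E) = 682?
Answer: -341/37602 ≈ -0.0090687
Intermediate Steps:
A(H, E) = -341/3 (A(H, E) = -1/6*682 = -341/3)
l(c, x) = -10 + c**2 (l(c, x) = c*c - 10 = c**2 - 10 = -10 + c**2)
A(-230, 34*(-26))/l(112, -19) = -341/(3*(-10 + 112**2)) = -341/(3*(-10 + 12544)) = -341/3/12534 = -341/3*1/12534 = -341/37602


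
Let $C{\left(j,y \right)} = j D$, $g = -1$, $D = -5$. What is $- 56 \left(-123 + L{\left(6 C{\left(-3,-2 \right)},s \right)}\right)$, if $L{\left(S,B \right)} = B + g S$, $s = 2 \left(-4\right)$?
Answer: $12376$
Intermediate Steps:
$C{\left(j,y \right)} = - 5 j$ ($C{\left(j,y \right)} = j \left(-5\right) = - 5 j$)
$s = -8$
$L{\left(S,B \right)} = B - S$
$- 56 \left(-123 + L{\left(6 C{\left(-3,-2 \right)},s \right)}\right) = - 56 \left(-123 - \left(8 + 6 \left(\left(-5\right) \left(-3\right)\right)\right)\right) = - 56 \left(-123 - \left(8 + 6 \cdot 15\right)\right) = - 56 \left(-123 - 98\right) = \left(-56\right) \left(-221\right) = 12376$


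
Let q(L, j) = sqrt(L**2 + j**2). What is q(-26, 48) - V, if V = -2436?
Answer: 2436 + 2*sqrt(745) ≈ 2490.6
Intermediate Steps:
q(-26, 48) - V = sqrt((-26)**2 + 48**2) - 1*(-2436) = sqrt(676 + 2304) + 2436 = sqrt(2980) + 2436 = 2*sqrt(745) + 2436 = 2436 + 2*sqrt(745)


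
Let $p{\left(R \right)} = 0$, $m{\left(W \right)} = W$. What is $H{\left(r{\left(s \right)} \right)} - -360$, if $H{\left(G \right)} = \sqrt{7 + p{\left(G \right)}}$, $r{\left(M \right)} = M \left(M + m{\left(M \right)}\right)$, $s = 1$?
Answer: $360 + \sqrt{7} \approx 362.65$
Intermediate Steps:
$r{\left(M \right)} = 2 M^{2}$ ($r{\left(M \right)} = M \left(M + M\right) = M 2 M = 2 M^{2}$)
$H{\left(G \right)} = \sqrt{7}$ ($H{\left(G \right)} = \sqrt{7 + 0} = \sqrt{7}$)
$H{\left(r{\left(s \right)} \right)} - -360 = \sqrt{7} - -360 = \sqrt{7} + 360 = 360 + \sqrt{7}$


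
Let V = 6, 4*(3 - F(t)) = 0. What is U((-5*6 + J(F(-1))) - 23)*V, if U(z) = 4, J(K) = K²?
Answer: 24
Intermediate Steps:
F(t) = 3 (F(t) = 3 - ¼*0 = 3 + 0 = 3)
U((-5*6 + J(F(-1))) - 23)*V = 4*6 = 24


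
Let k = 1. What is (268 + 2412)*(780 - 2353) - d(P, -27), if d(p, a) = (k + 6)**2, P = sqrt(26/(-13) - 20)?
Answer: -4215689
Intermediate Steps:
P = I*sqrt(22) (P = sqrt(26*(-1/13) - 20) = sqrt(-2 - 20) = sqrt(-22) = I*sqrt(22) ≈ 4.6904*I)
d(p, a) = 49 (d(p, a) = (1 + 6)**2 = 7**2 = 49)
(268 + 2412)*(780 - 2353) - d(P, -27) = (268 + 2412)*(780 - 2353) - 1*49 = 2680*(-1573) - 49 = -4215640 - 49 = -4215689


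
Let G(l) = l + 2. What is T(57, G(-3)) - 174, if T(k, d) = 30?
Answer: -144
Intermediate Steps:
G(l) = 2 + l
T(57, G(-3)) - 174 = 30 - 174 = -144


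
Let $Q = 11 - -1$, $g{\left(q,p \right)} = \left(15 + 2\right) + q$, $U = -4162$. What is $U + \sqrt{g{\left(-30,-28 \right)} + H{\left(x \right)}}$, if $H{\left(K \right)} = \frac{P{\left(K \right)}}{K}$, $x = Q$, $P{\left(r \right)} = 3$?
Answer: $-4162 + \frac{i \sqrt{51}}{2} \approx -4162.0 + 3.5707 i$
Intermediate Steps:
$g{\left(q,p \right)} = 17 + q$
$Q = 12$ ($Q = 11 + 1 = 12$)
$x = 12$
$H{\left(K \right)} = \frac{3}{K}$
$U + \sqrt{g{\left(-30,-28 \right)} + H{\left(x \right)}} = -4162 + \sqrt{\left(17 - 30\right) + \frac{3}{12}} = -4162 + \sqrt{-13 + 3 \cdot \frac{1}{12}} = -4162 + \sqrt{-13 + \frac{1}{4}} = -4162 + \sqrt{- \frac{51}{4}} = -4162 + \frac{i \sqrt{51}}{2}$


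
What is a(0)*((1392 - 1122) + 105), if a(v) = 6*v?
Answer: 0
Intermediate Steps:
a(0)*((1392 - 1122) + 105) = (6*0)*((1392 - 1122) + 105) = 0*(270 + 105) = 0*375 = 0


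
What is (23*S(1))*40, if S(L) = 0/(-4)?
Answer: 0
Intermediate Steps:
S(L) = 0 (S(L) = 0*(-¼) = 0)
(23*S(1))*40 = (23*0)*40 = 0*40 = 0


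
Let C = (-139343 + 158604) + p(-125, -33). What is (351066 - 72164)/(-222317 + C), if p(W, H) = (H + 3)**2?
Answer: -139451/101078 ≈ -1.3796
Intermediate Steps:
p(W, H) = (3 + H)**2
C = 20161 (C = (-139343 + 158604) + (3 - 33)**2 = 19261 + (-30)**2 = 19261 + 900 = 20161)
(351066 - 72164)/(-222317 + C) = (351066 - 72164)/(-222317 + 20161) = 278902/(-202156) = 278902*(-1/202156) = -139451/101078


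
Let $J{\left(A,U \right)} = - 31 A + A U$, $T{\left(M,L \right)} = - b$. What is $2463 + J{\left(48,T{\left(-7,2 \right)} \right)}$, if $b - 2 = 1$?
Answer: $831$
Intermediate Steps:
$b = 3$ ($b = 2 + 1 = 3$)
$T{\left(M,L \right)} = -3$ ($T{\left(M,L \right)} = \left(-1\right) 3 = -3$)
$2463 + J{\left(48,T{\left(-7,2 \right)} \right)} = 2463 + 48 \left(-31 - 3\right) = 2463 + 48 \left(-34\right) = 2463 - 1632 = 831$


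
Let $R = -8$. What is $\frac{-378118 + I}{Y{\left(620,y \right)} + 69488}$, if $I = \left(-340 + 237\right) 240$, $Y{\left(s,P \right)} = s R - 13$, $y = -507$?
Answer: $- \frac{402838}{64515} \approx -6.2441$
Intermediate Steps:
$Y{\left(s,P \right)} = -13 - 8 s$ ($Y{\left(s,P \right)} = s \left(-8\right) - 13 = - 8 s - 13 = -13 - 8 s$)
$I = -24720$ ($I = \left(-103\right) 240 = -24720$)
$\frac{-378118 + I}{Y{\left(620,y \right)} + 69488} = \frac{-378118 - 24720}{\left(-13 - 4960\right) + 69488} = - \frac{402838}{\left(-13 - 4960\right) + 69488} = - \frac{402838}{-4973 + 69488} = - \frac{402838}{64515}$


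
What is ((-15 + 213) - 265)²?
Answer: 4489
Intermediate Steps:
((-15 + 213) - 265)² = (198 - 265)² = (-67)² = 4489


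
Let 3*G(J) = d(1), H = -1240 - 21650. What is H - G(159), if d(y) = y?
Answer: -68671/3 ≈ -22890.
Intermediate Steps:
H = -22890
G(J) = ⅓ (G(J) = (⅓)*1 = ⅓)
H - G(159) = -22890 - 1*⅓ = -22890 - ⅓ = -68671/3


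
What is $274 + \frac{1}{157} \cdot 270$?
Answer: $\frac{43288}{157} \approx 275.72$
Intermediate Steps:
$274 + \frac{1}{157} \cdot 270 = 274 + \frac{270}{157} = \frac{43288}{157}$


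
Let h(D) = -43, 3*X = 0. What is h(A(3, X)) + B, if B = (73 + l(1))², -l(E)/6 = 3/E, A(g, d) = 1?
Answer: 2982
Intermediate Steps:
X = 0 (X = (⅓)*0 = 0)
l(E) = -18/E
B = 3025 (B = (73 - 18/1)² = (73 - 18*1)² = (73 - 18)² = 55² = 3025)
h(A(3, X)) + B = -43 + 3025 = 2982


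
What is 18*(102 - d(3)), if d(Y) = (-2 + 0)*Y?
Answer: 1944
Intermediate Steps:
d(Y) = -2*Y
18*(102 - d(3)) = 18*(102 - (-2)*3) = 18*(102 - 1*(-6)) = 18*(102 + 6) = 18*108 = 1944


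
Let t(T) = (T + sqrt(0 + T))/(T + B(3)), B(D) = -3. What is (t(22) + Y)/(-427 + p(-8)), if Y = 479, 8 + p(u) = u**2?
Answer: -9123/7049 - sqrt(22)/7049 ≈ -1.2949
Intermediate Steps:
p(u) = -8 + u**2
t(T) = (T + sqrt(T))/(-3 + T) (t(T) = (T + sqrt(0 + T))/(T - 3) = (T + sqrt(T))/(-3 + T))
(t(22) + Y)/(-427 + p(-8)) = ((22 + sqrt(22))/(-3 + 22) + 479)/(-427 + (-8 + (-8)**2)) = ((22 + sqrt(22))/19 + 479)/(-427 + (-8 + 64)) = ((22 + sqrt(22))/19 + 479)/(-427 + 56) = ((22/19 + sqrt(22)/19) + 479)/(-371) = (9123/19 + sqrt(22)/19)*(-1/371) = -9123/7049 - sqrt(22)/7049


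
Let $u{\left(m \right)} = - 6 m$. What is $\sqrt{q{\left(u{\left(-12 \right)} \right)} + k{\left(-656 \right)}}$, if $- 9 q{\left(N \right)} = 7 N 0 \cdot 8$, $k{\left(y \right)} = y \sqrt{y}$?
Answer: $8 \cdot 41^{\frac{3}{4}} \sqrt{- i} \approx 91.656 - 91.656 i$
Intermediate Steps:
$k{\left(y \right)} = y^{\frac{3}{2}}$
$q{\left(N \right)} = 0$ ($q{\left(N \right)} = - \frac{7 N 0 \cdot 8}{9} = - \frac{0 \cdot 8}{9} = \left(- \frac{1}{9}\right) 0 = 0$)
$\sqrt{q{\left(u{\left(-12 \right)} \right)} + k{\left(-656 \right)}} = \sqrt{0 + \left(-656\right)^{\frac{3}{2}}} = \sqrt{0 - 2624 i \sqrt{41}} = \sqrt{- 2624 i \sqrt{41}} = 8 \cdot 41^{\frac{3}{4}} \sqrt{- i}$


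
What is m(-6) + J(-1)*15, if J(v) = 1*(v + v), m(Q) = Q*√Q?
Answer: -30 - 6*I*√6 ≈ -30.0 - 14.697*I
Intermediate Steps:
m(Q) = Q^(3/2)
J(v) = 2*v (J(v) = 1*(2*v) = 2*v)
m(-6) + J(-1)*15 = (-6)^(3/2) + (2*(-1))*15 = -6*I*√6 - 2*15 = -6*I*√6 - 30 = -30 - 6*I*√6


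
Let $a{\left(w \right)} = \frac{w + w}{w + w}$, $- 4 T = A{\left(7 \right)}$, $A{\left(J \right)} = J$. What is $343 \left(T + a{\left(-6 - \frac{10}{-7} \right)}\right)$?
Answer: $- \frac{1029}{4} \approx -257.25$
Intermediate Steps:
$T = - \frac{7}{4}$ ($T = \left(- \frac{1}{4}\right) 7 = - \frac{7}{4} \approx -1.75$)
$a{\left(w \right)} = 1$ ($a{\left(w \right)} = \frac{2 w}{2 w} = 2 w \frac{1}{2 w} = 1$)
$343 \left(T + a{\left(-6 - \frac{10}{-7} \right)}\right) = 343 \left(- \frac{7}{4} + 1\right) = 343 \left(- \frac{3}{4}\right) = - \frac{1029}{4}$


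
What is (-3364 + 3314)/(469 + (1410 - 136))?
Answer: -50/1743 ≈ -0.028686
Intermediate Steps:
(-3364 + 3314)/(469 + (1410 - 136)) = -50/(469 + 1274) = -50/1743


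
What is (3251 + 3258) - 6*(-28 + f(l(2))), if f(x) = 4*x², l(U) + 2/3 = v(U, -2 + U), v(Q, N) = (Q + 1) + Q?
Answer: 18679/3 ≈ 6226.3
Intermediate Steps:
v(Q, N) = 1 + 2*Q (v(Q, N) = (1 + Q) + Q = 1 + 2*Q)
l(U) = ⅓ + 2*U (l(U) = -⅔ + (1 + 2*U) = ⅓ + 2*U)
(3251 + 3258) - 6*(-28 + f(l(2))) = (3251 + 3258) - 6*(-28 + 4*(⅓ + 2*2)²) = 6509 - 6*(-28 + 4*(⅓ + 4)²) = 6509 - 6*(-28 + 4*(13/3)²) = 6509 - 6*(-28 + 4*(169/9)) = 6509 - 6*(-28 + 676/9) = 6509 - 6*424/9 = 6509 - 848/3 = 18679/3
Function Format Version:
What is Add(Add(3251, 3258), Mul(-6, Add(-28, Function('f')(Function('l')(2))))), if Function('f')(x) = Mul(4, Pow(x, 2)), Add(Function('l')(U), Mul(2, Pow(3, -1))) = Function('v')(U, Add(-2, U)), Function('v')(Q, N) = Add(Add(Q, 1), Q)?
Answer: Rational(18679, 3) ≈ 6226.3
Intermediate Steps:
Function('v')(Q, N) = Add(1, Mul(2, Q)) (Function('v')(Q, N) = Add(Add(1, Q), Q) = Add(1, Mul(2, Q)))
Function('l')(U) = Add(Rational(1, 3), Mul(2, U)) (Function('l')(U) = Add(Rational(-2, 3), Add(1, Mul(2, U))) = Add(Rational(1, 3), Mul(2, U)))
Add(Add(3251, 3258), Mul(-6, Add(-28, Function('f')(Function('l')(2))))) = Add(Add(3251, 3258), Mul(-6, Add(-28, Mul(4, Pow(Add(Rational(1, 3), Mul(2, 2)), 2))))) = Add(6509, Mul(-6, Add(-28, Mul(4, Pow(Add(Rational(1, 3), 4), 2))))) = Add(6509, Mul(-6, Add(-28, Mul(4, Pow(Rational(13, 3), 2))))) = Add(6509, Mul(-6, Add(-28, Mul(4, Rational(169, 9))))) = Add(6509, Mul(-6, Add(-28, Rational(676, 9)))) = Add(6509, Mul(-6, Rational(424, 9))) = Add(6509, Rational(-848, 3)) = Rational(18679, 3)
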